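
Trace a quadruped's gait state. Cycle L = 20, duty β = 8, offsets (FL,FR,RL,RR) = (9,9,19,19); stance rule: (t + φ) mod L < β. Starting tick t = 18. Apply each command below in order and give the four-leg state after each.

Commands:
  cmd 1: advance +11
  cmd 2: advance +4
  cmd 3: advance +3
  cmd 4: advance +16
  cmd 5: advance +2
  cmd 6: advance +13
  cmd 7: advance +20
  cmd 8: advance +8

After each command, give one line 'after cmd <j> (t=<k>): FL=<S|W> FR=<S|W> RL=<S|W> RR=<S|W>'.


start t=18: FL=S FR=S RL=W RR=W
cmd 1: advance +11 → t=29, phase=(18,18,8,8) → FL=W FR=W RL=W RR=W
cmd 2: advance +4 → t=33, phase=(2,2,12,12) → FL=S FR=S RL=W RR=W
cmd 3: advance +3 → t=36, phase=(5,5,15,15) → FL=S FR=S RL=W RR=W
cmd 4: advance +16 → t=52, phase=(1,1,11,11) → FL=S FR=S RL=W RR=W
cmd 5: advance +2 → t=54, phase=(3,3,13,13) → FL=S FR=S RL=W RR=W
cmd 6: advance +13 → t=67, phase=(16,16,6,6) → FL=W FR=W RL=S RR=S
cmd 7: advance +20 → t=87, phase=(16,16,6,6) → FL=W FR=W RL=S RR=S
cmd 8: advance +8 → t=95, phase=(4,4,14,14) → FL=S FR=S RL=W RR=W

after cmd 1 (t=29): FL=W FR=W RL=W RR=W
after cmd 2 (t=33): FL=S FR=S RL=W RR=W
after cmd 3 (t=36): FL=S FR=S RL=W RR=W
after cmd 4 (t=52): FL=S FR=S RL=W RR=W
after cmd 5 (t=54): FL=S FR=S RL=W RR=W
after cmd 6 (t=67): FL=W FR=W RL=S RR=S
after cmd 7 (t=87): FL=W FR=W RL=S RR=S
after cmd 8 (t=95): FL=S FR=S RL=W RR=W


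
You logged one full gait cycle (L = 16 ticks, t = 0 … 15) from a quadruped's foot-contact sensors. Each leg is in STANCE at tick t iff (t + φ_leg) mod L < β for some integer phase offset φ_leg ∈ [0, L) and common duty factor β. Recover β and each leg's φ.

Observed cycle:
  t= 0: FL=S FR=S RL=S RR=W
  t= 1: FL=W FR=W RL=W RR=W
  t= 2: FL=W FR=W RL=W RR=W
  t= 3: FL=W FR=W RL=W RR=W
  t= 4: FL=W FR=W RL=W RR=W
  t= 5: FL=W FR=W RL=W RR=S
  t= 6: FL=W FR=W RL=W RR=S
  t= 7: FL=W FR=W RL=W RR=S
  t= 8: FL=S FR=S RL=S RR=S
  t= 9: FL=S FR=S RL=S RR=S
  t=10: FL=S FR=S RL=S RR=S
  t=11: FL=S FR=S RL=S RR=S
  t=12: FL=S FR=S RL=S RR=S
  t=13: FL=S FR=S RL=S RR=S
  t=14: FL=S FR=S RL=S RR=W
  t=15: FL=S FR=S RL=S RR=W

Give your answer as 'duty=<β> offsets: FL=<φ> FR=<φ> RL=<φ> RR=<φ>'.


duty=9 offsets: FL=8 FR=8 RL=8 RR=11

duty β = stance ticks per leg = 9
FL: stance ticks = 9; W→S at t=8 → φ=8
FR: stance ticks = 9; W→S at t=8 → φ=8
RL: stance ticks = 9; W→S at t=8 → φ=8
RR: stance ticks = 9; W→S at t=5 → φ=11


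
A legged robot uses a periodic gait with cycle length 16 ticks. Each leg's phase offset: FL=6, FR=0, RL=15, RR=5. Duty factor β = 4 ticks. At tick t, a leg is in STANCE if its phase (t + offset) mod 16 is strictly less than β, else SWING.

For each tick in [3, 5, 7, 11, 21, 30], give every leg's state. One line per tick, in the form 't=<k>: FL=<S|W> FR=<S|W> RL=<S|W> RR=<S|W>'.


t=3: phase=(9,3,2,8) vs β=4 → FL=W FR=S RL=S RR=W
t=5: phase=(11,5,4,10) vs β=4 → FL=W FR=W RL=W RR=W
t=7: phase=(13,7,6,12) vs β=4 → FL=W FR=W RL=W RR=W
t=11: phase=(1,11,10,0) vs β=4 → FL=S FR=W RL=W RR=S
t=21: phase=(11,5,4,10) vs β=4 → FL=W FR=W RL=W RR=W
t=30: phase=(4,14,13,3) vs β=4 → FL=W FR=W RL=W RR=S

t=3: FL=W FR=S RL=S RR=W
t=5: FL=W FR=W RL=W RR=W
t=7: FL=W FR=W RL=W RR=W
t=11: FL=S FR=W RL=W RR=S
t=21: FL=W FR=W RL=W RR=W
t=30: FL=W FR=W RL=W RR=S


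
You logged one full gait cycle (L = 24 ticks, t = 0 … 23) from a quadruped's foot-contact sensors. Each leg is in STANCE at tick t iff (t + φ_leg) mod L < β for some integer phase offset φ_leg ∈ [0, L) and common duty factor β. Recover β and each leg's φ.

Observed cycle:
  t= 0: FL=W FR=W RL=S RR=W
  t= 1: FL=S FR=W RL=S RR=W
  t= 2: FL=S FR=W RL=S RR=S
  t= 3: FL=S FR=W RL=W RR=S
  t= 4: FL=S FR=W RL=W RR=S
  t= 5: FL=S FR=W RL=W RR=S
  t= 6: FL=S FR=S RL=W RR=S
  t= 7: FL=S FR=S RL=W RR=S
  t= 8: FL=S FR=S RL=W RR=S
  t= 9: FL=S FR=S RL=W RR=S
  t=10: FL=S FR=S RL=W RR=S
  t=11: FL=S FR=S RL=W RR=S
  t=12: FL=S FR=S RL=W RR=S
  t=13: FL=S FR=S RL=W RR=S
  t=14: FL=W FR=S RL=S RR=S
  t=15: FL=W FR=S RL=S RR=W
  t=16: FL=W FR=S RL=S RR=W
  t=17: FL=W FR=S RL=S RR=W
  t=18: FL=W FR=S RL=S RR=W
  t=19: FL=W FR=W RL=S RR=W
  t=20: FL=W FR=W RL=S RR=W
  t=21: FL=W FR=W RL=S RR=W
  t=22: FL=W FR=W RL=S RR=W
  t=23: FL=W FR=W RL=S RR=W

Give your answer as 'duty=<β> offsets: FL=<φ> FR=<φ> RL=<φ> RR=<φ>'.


duty=13 offsets: FL=23 FR=18 RL=10 RR=22

duty β = stance ticks per leg = 13
FL: stance ticks = 13; W→S at t=1 → φ=23
FR: stance ticks = 13; W→S at t=6 → φ=18
RL: stance ticks = 13; W→S at t=14 → φ=10
RR: stance ticks = 13; W→S at t=2 → φ=22


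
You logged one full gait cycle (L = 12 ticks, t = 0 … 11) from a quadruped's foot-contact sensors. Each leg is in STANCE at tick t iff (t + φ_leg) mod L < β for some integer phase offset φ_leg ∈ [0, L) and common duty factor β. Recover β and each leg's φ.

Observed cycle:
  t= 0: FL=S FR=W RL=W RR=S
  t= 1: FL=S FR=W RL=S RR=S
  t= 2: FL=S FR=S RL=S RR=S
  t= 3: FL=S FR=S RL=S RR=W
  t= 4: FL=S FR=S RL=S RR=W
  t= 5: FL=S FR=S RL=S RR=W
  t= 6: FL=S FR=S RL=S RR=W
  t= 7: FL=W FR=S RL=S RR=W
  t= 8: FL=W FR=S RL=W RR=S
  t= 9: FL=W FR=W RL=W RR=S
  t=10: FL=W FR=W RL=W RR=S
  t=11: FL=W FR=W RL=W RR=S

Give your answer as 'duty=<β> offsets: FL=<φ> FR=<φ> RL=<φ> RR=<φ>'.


duty β = stance ticks per leg = 7
FL: stance ticks = 7; W→S at t=0 → φ=0
FR: stance ticks = 7; W→S at t=2 → φ=10
RL: stance ticks = 7; W→S at t=1 → φ=11
RR: stance ticks = 7; W→S at t=8 → φ=4

duty=7 offsets: FL=0 FR=10 RL=11 RR=4


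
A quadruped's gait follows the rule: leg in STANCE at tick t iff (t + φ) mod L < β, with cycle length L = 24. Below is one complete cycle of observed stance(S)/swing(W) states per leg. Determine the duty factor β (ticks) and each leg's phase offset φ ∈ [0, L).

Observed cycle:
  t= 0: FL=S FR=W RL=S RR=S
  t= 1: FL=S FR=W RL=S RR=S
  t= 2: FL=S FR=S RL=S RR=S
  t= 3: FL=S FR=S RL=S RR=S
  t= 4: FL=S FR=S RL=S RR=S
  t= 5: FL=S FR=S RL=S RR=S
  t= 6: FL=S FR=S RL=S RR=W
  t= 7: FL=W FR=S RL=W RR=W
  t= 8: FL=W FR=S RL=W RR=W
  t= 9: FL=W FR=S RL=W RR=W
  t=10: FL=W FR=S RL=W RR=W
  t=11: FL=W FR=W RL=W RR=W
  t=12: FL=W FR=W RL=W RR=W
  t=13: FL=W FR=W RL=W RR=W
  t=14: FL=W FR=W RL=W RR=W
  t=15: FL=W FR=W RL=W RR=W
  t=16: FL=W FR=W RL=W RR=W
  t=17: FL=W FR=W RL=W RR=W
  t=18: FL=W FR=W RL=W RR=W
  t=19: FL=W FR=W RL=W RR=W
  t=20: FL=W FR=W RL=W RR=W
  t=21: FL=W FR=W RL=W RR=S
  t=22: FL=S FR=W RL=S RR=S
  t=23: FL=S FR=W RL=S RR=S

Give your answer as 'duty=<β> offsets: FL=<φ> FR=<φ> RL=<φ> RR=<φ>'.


duty=9 offsets: FL=2 FR=22 RL=2 RR=3

duty β = stance ticks per leg = 9
FL: stance ticks = 9; W→S at t=22 → φ=2
FR: stance ticks = 9; W→S at t=2 → φ=22
RL: stance ticks = 9; W→S at t=22 → φ=2
RR: stance ticks = 9; W→S at t=21 → φ=3


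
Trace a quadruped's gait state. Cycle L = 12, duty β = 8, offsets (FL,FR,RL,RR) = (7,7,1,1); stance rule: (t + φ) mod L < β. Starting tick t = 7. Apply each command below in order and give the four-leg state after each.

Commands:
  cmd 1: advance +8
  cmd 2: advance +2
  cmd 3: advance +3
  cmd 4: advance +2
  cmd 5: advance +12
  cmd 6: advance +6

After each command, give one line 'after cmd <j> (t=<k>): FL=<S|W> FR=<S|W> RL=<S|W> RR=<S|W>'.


start t=7: FL=S FR=S RL=W RR=W
cmd 1: advance +8 → t=15, phase=(10,10,4,4) → FL=W FR=W RL=S RR=S
cmd 2: advance +2 → t=17, phase=(0,0,6,6) → FL=S FR=S RL=S RR=S
cmd 3: advance +3 → t=20, phase=(3,3,9,9) → FL=S FR=S RL=W RR=W
cmd 4: advance +2 → t=22, phase=(5,5,11,11) → FL=S FR=S RL=W RR=W
cmd 5: advance +12 → t=34, phase=(5,5,11,11) → FL=S FR=S RL=W RR=W
cmd 6: advance +6 → t=40, phase=(11,11,5,5) → FL=W FR=W RL=S RR=S

after cmd 1 (t=15): FL=W FR=W RL=S RR=S
after cmd 2 (t=17): FL=S FR=S RL=S RR=S
after cmd 3 (t=20): FL=S FR=S RL=W RR=W
after cmd 4 (t=22): FL=S FR=S RL=W RR=W
after cmd 5 (t=34): FL=S FR=S RL=W RR=W
after cmd 6 (t=40): FL=W FR=W RL=S RR=S


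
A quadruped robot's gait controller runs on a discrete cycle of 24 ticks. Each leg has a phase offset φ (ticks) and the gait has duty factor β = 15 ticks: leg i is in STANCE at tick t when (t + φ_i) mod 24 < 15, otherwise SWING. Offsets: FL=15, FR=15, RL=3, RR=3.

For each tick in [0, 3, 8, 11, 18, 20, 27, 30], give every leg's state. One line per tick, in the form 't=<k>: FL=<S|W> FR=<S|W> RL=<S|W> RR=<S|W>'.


t=0: FL=W FR=W RL=S RR=S
t=3: FL=W FR=W RL=S RR=S
t=8: FL=W FR=W RL=S RR=S
t=11: FL=S FR=S RL=S RR=S
t=18: FL=S FR=S RL=W RR=W
t=20: FL=S FR=S RL=W RR=W
t=27: FL=W FR=W RL=S RR=S
t=30: FL=W FR=W RL=S RR=S

t=0: phase=(15,15,3,3) vs β=15 → FL=W FR=W RL=S RR=S
t=3: phase=(18,18,6,6) vs β=15 → FL=W FR=W RL=S RR=S
t=8: phase=(23,23,11,11) vs β=15 → FL=W FR=W RL=S RR=S
t=11: phase=(2,2,14,14) vs β=15 → FL=S FR=S RL=S RR=S
t=18: phase=(9,9,21,21) vs β=15 → FL=S FR=S RL=W RR=W
t=20: phase=(11,11,23,23) vs β=15 → FL=S FR=S RL=W RR=W
t=27: phase=(18,18,6,6) vs β=15 → FL=W FR=W RL=S RR=S
t=30: phase=(21,21,9,9) vs β=15 → FL=W FR=W RL=S RR=S


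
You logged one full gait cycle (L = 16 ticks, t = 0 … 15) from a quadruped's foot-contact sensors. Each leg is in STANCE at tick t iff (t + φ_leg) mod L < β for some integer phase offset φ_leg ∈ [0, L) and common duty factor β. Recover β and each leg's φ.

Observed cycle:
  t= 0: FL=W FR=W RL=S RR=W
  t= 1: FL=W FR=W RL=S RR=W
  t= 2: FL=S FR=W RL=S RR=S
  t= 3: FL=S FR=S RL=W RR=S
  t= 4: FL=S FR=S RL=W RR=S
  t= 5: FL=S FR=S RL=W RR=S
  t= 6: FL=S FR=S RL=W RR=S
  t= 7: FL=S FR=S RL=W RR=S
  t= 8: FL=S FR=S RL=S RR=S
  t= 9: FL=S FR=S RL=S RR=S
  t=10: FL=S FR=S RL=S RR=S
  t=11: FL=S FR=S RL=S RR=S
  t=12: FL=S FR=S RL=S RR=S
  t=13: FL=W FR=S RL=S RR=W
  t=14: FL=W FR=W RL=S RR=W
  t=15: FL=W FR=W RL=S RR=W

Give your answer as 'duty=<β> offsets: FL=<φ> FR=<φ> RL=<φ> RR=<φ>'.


duty β = stance ticks per leg = 11
FL: stance ticks = 11; W→S at t=2 → φ=14
FR: stance ticks = 11; W→S at t=3 → φ=13
RL: stance ticks = 11; W→S at t=8 → φ=8
RR: stance ticks = 11; W→S at t=2 → φ=14

duty=11 offsets: FL=14 FR=13 RL=8 RR=14


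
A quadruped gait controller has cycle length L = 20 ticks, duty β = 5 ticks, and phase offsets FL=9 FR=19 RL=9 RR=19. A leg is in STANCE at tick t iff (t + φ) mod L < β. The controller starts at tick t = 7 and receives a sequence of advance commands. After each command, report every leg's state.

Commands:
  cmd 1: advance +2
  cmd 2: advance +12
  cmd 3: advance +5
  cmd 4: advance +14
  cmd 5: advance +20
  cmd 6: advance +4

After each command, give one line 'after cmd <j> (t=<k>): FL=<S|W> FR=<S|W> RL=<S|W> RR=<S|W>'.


start t=7: FL=W FR=W RL=W RR=W
cmd 1: advance +2 → t=9, phase=(18,8,18,8) → FL=W FR=W RL=W RR=W
cmd 2: advance +12 → t=21, phase=(10,0,10,0) → FL=W FR=S RL=W RR=S
cmd 3: advance +5 → t=26, phase=(15,5,15,5) → FL=W FR=W RL=W RR=W
cmd 4: advance +14 → t=40, phase=(9,19,9,19) → FL=W FR=W RL=W RR=W
cmd 5: advance +20 → t=60, phase=(9,19,9,19) → FL=W FR=W RL=W RR=W
cmd 6: advance +4 → t=64, phase=(13,3,13,3) → FL=W FR=S RL=W RR=S

after cmd 1 (t=9): FL=W FR=W RL=W RR=W
after cmd 2 (t=21): FL=W FR=S RL=W RR=S
after cmd 3 (t=26): FL=W FR=W RL=W RR=W
after cmd 4 (t=40): FL=W FR=W RL=W RR=W
after cmd 5 (t=60): FL=W FR=W RL=W RR=W
after cmd 6 (t=64): FL=W FR=S RL=W RR=S


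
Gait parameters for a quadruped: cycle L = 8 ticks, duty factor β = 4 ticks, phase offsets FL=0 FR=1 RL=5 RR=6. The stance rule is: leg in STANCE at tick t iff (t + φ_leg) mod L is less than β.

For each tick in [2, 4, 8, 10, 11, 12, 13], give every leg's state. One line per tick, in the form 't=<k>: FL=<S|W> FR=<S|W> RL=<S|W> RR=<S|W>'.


t=2: FL=S FR=S RL=W RR=S
t=4: FL=W FR=W RL=S RR=S
t=8: FL=S FR=S RL=W RR=W
t=10: FL=S FR=S RL=W RR=S
t=11: FL=S FR=W RL=S RR=S
t=12: FL=W FR=W RL=S RR=S
t=13: FL=W FR=W RL=S RR=S

t=2: phase=(2,3,7,0) vs β=4 → FL=S FR=S RL=W RR=S
t=4: phase=(4,5,1,2) vs β=4 → FL=W FR=W RL=S RR=S
t=8: phase=(0,1,5,6) vs β=4 → FL=S FR=S RL=W RR=W
t=10: phase=(2,3,7,0) vs β=4 → FL=S FR=S RL=W RR=S
t=11: phase=(3,4,0,1) vs β=4 → FL=S FR=W RL=S RR=S
t=12: phase=(4,5,1,2) vs β=4 → FL=W FR=W RL=S RR=S
t=13: phase=(5,6,2,3) vs β=4 → FL=W FR=W RL=S RR=S


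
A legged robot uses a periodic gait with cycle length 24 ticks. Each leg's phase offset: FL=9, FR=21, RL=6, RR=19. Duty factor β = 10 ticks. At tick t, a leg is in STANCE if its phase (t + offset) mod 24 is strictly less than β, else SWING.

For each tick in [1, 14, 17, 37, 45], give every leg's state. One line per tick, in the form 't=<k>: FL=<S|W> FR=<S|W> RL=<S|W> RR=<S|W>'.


t=1: phase=(10,22,7,20) vs β=10 → FL=W FR=W RL=S RR=W
t=14: phase=(23,11,20,9) vs β=10 → FL=W FR=W RL=W RR=S
t=17: phase=(2,14,23,12) vs β=10 → FL=S FR=W RL=W RR=W
t=37: phase=(22,10,19,8) vs β=10 → FL=W FR=W RL=W RR=S
t=45: phase=(6,18,3,16) vs β=10 → FL=S FR=W RL=S RR=W

t=1: FL=W FR=W RL=S RR=W
t=14: FL=W FR=W RL=W RR=S
t=17: FL=S FR=W RL=W RR=W
t=37: FL=W FR=W RL=W RR=S
t=45: FL=S FR=W RL=S RR=W


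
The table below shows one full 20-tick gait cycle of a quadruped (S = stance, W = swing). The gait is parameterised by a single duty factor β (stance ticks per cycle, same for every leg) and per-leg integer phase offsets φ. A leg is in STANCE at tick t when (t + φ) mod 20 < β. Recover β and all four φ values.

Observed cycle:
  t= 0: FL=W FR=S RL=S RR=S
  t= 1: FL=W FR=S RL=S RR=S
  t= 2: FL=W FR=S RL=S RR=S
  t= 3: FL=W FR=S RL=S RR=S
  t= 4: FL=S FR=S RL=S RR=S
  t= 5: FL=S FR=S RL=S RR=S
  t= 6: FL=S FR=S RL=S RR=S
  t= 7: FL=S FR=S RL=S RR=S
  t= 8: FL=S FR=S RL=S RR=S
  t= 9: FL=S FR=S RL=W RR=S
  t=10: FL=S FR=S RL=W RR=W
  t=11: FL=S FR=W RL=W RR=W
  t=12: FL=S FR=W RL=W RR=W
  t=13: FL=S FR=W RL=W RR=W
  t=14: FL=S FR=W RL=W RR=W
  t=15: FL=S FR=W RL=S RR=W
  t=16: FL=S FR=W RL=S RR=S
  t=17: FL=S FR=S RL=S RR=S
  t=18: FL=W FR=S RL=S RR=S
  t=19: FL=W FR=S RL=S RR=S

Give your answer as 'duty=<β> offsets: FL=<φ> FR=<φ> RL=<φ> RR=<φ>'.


duty=14 offsets: FL=16 FR=3 RL=5 RR=4

duty β = stance ticks per leg = 14
FL: stance ticks = 14; W→S at t=4 → φ=16
FR: stance ticks = 14; W→S at t=17 → φ=3
RL: stance ticks = 14; W→S at t=15 → φ=5
RR: stance ticks = 14; W→S at t=16 → φ=4


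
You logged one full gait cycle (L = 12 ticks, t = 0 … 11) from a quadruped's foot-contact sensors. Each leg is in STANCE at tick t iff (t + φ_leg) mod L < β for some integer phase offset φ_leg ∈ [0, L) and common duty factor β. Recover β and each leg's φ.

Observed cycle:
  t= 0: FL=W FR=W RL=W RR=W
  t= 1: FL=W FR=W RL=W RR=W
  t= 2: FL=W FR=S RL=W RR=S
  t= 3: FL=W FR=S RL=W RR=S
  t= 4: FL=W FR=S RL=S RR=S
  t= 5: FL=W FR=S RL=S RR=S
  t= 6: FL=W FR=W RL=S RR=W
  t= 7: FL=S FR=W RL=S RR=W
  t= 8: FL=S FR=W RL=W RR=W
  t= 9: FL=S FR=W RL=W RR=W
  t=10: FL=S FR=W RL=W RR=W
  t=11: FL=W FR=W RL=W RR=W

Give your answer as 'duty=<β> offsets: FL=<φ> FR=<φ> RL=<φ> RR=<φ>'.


duty β = stance ticks per leg = 4
FL: stance ticks = 4; W→S at t=7 → φ=5
FR: stance ticks = 4; W→S at t=2 → φ=10
RL: stance ticks = 4; W→S at t=4 → φ=8
RR: stance ticks = 4; W→S at t=2 → φ=10

duty=4 offsets: FL=5 FR=10 RL=8 RR=10


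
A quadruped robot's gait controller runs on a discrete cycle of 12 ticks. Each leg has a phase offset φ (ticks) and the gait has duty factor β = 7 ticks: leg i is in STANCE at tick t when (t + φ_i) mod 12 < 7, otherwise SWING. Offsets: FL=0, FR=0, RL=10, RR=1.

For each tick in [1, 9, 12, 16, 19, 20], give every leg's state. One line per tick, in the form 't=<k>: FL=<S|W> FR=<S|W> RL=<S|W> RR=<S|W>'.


t=1: phase=(1,1,11,2) vs β=7 → FL=S FR=S RL=W RR=S
t=9: phase=(9,9,7,10) vs β=7 → FL=W FR=W RL=W RR=W
t=12: phase=(0,0,10,1) vs β=7 → FL=S FR=S RL=W RR=S
t=16: phase=(4,4,2,5) vs β=7 → FL=S FR=S RL=S RR=S
t=19: phase=(7,7,5,8) vs β=7 → FL=W FR=W RL=S RR=W
t=20: phase=(8,8,6,9) vs β=7 → FL=W FR=W RL=S RR=W

t=1: FL=S FR=S RL=W RR=S
t=9: FL=W FR=W RL=W RR=W
t=12: FL=S FR=S RL=W RR=S
t=16: FL=S FR=S RL=S RR=S
t=19: FL=W FR=W RL=S RR=W
t=20: FL=W FR=W RL=S RR=W


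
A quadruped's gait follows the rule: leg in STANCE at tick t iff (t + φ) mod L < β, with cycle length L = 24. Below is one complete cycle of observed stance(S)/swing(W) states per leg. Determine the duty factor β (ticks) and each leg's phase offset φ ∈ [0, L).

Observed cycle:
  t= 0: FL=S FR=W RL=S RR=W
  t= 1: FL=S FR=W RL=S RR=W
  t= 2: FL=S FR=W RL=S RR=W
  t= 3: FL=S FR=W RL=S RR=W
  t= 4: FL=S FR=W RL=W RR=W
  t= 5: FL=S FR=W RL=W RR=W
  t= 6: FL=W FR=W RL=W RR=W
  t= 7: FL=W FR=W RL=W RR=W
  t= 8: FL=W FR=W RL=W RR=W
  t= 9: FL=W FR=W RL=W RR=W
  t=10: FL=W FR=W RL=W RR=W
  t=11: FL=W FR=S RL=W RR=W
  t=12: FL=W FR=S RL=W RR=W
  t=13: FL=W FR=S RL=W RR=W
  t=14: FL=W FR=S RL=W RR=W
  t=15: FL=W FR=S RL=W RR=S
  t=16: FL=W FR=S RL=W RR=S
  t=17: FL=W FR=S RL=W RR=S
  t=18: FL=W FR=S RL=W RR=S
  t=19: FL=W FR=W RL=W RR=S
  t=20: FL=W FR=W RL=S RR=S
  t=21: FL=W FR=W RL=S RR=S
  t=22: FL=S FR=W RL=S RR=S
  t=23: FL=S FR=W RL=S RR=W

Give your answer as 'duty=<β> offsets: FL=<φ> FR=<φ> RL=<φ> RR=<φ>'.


duty β = stance ticks per leg = 8
FL: stance ticks = 8; W→S at t=22 → φ=2
FR: stance ticks = 8; W→S at t=11 → φ=13
RL: stance ticks = 8; W→S at t=20 → φ=4
RR: stance ticks = 8; W→S at t=15 → φ=9

duty=8 offsets: FL=2 FR=13 RL=4 RR=9


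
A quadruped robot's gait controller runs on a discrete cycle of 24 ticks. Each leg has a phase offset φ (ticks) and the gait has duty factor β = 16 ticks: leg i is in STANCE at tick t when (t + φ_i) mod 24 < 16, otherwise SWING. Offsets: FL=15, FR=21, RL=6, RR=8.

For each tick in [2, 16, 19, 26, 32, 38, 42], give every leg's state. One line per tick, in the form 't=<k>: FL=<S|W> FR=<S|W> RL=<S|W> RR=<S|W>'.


t=2: FL=W FR=W RL=S RR=S
t=16: FL=S FR=S RL=W RR=S
t=19: FL=S FR=W RL=S RR=S
t=26: FL=W FR=W RL=S RR=S
t=32: FL=W FR=S RL=S RR=W
t=38: FL=S FR=S RL=W RR=W
t=42: FL=S FR=S RL=S RR=S

t=2: phase=(17,23,8,10) vs β=16 → FL=W FR=W RL=S RR=S
t=16: phase=(7,13,22,0) vs β=16 → FL=S FR=S RL=W RR=S
t=19: phase=(10,16,1,3) vs β=16 → FL=S FR=W RL=S RR=S
t=26: phase=(17,23,8,10) vs β=16 → FL=W FR=W RL=S RR=S
t=32: phase=(23,5,14,16) vs β=16 → FL=W FR=S RL=S RR=W
t=38: phase=(5,11,20,22) vs β=16 → FL=S FR=S RL=W RR=W
t=42: phase=(9,15,0,2) vs β=16 → FL=S FR=S RL=S RR=S


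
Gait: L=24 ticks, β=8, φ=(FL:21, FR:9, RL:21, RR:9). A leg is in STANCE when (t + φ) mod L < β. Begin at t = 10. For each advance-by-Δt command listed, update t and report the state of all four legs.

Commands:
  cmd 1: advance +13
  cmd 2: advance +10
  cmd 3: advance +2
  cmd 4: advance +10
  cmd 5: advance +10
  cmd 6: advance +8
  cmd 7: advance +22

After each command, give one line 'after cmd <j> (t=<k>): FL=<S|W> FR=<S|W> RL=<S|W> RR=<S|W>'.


start t=10: FL=S FR=W RL=S RR=W
cmd 1: advance +13 → t=23, phase=(20,8,20,8) → FL=W FR=W RL=W RR=W
cmd 2: advance +10 → t=33, phase=(6,18,6,18) → FL=S FR=W RL=S RR=W
cmd 3: advance +2 → t=35, phase=(8,20,8,20) → FL=W FR=W RL=W RR=W
cmd 4: advance +10 → t=45, phase=(18,6,18,6) → FL=W FR=S RL=W RR=S
cmd 5: advance +10 → t=55, phase=(4,16,4,16) → FL=S FR=W RL=S RR=W
cmd 6: advance +8 → t=63, phase=(12,0,12,0) → FL=W FR=S RL=W RR=S
cmd 7: advance +22 → t=85, phase=(10,22,10,22) → FL=W FR=W RL=W RR=W

after cmd 1 (t=23): FL=W FR=W RL=W RR=W
after cmd 2 (t=33): FL=S FR=W RL=S RR=W
after cmd 3 (t=35): FL=W FR=W RL=W RR=W
after cmd 4 (t=45): FL=W FR=S RL=W RR=S
after cmd 5 (t=55): FL=S FR=W RL=S RR=W
after cmd 6 (t=63): FL=W FR=S RL=W RR=S
after cmd 7 (t=85): FL=W FR=W RL=W RR=W


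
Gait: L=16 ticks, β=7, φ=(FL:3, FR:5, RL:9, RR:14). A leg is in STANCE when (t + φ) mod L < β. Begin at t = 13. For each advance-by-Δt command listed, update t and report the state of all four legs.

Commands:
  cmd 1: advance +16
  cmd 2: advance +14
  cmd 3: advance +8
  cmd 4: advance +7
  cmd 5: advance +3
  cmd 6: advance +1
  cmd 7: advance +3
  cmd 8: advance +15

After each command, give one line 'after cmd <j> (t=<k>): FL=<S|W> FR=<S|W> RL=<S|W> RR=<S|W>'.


start t=13: FL=S FR=S RL=S RR=W
cmd 1: advance +16 → t=29, phase=(0,2,6,11) → FL=S FR=S RL=S RR=W
cmd 2: advance +14 → t=43, phase=(14,0,4,9) → FL=W FR=S RL=S RR=W
cmd 3: advance +8 → t=51, phase=(6,8,12,1) → FL=S FR=W RL=W RR=S
cmd 4: advance +7 → t=58, phase=(13,15,3,8) → FL=W FR=W RL=S RR=W
cmd 5: advance +3 → t=61, phase=(0,2,6,11) → FL=S FR=S RL=S RR=W
cmd 6: advance +1 → t=62, phase=(1,3,7,12) → FL=S FR=S RL=W RR=W
cmd 7: advance +3 → t=65, phase=(4,6,10,15) → FL=S FR=S RL=W RR=W
cmd 8: advance +15 → t=80, phase=(3,5,9,14) → FL=S FR=S RL=W RR=W

after cmd 1 (t=29): FL=S FR=S RL=S RR=W
after cmd 2 (t=43): FL=W FR=S RL=S RR=W
after cmd 3 (t=51): FL=S FR=W RL=W RR=S
after cmd 4 (t=58): FL=W FR=W RL=S RR=W
after cmd 5 (t=61): FL=S FR=S RL=S RR=W
after cmd 6 (t=62): FL=S FR=S RL=W RR=W
after cmd 7 (t=65): FL=S FR=S RL=W RR=W
after cmd 8 (t=80): FL=S FR=S RL=W RR=W


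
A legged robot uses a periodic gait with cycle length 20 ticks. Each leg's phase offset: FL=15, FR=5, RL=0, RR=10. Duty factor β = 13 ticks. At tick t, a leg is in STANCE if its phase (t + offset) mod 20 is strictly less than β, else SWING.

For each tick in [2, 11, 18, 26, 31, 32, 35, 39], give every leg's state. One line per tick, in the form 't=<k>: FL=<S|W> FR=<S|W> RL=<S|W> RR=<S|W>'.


t=2: phase=(17,7,2,12) vs β=13 → FL=W FR=S RL=S RR=S
t=11: phase=(6,16,11,1) vs β=13 → FL=S FR=W RL=S RR=S
t=18: phase=(13,3,18,8) vs β=13 → FL=W FR=S RL=W RR=S
t=26: phase=(1,11,6,16) vs β=13 → FL=S FR=S RL=S RR=W
t=31: phase=(6,16,11,1) vs β=13 → FL=S FR=W RL=S RR=S
t=32: phase=(7,17,12,2) vs β=13 → FL=S FR=W RL=S RR=S
t=35: phase=(10,0,15,5) vs β=13 → FL=S FR=S RL=W RR=S
t=39: phase=(14,4,19,9) vs β=13 → FL=W FR=S RL=W RR=S

t=2: FL=W FR=S RL=S RR=S
t=11: FL=S FR=W RL=S RR=S
t=18: FL=W FR=S RL=W RR=S
t=26: FL=S FR=S RL=S RR=W
t=31: FL=S FR=W RL=S RR=S
t=32: FL=S FR=W RL=S RR=S
t=35: FL=S FR=S RL=W RR=S
t=39: FL=W FR=S RL=W RR=S


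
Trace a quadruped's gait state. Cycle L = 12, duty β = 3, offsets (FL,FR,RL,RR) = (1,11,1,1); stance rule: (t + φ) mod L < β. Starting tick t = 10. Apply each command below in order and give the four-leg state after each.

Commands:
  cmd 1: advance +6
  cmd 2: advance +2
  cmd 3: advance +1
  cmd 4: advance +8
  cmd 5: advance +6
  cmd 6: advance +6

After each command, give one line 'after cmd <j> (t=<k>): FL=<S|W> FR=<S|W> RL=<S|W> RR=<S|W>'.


start t=10: FL=W FR=W RL=W RR=W
cmd 1: advance +6 → t=16, phase=(5,3,5,5) → FL=W FR=W RL=W RR=W
cmd 2: advance +2 → t=18, phase=(7,5,7,7) → FL=W FR=W RL=W RR=W
cmd 3: advance +1 → t=19, phase=(8,6,8,8) → FL=W FR=W RL=W RR=W
cmd 4: advance +8 → t=27, phase=(4,2,4,4) → FL=W FR=S RL=W RR=W
cmd 5: advance +6 → t=33, phase=(10,8,10,10) → FL=W FR=W RL=W RR=W
cmd 6: advance +6 → t=39, phase=(4,2,4,4) → FL=W FR=S RL=W RR=W

after cmd 1 (t=16): FL=W FR=W RL=W RR=W
after cmd 2 (t=18): FL=W FR=W RL=W RR=W
after cmd 3 (t=19): FL=W FR=W RL=W RR=W
after cmd 4 (t=27): FL=W FR=S RL=W RR=W
after cmd 5 (t=33): FL=W FR=W RL=W RR=W
after cmd 6 (t=39): FL=W FR=S RL=W RR=W


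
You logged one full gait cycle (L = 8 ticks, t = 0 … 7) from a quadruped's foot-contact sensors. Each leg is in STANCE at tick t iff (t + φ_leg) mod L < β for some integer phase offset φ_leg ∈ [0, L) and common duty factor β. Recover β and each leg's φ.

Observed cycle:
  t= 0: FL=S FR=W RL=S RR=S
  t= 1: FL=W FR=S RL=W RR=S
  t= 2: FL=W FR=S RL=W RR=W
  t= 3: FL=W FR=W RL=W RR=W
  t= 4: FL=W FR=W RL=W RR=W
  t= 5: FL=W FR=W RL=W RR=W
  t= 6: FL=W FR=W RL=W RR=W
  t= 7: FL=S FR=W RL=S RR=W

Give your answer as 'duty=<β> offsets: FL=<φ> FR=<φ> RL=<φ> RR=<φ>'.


duty=2 offsets: FL=1 FR=7 RL=1 RR=0

duty β = stance ticks per leg = 2
FL: stance ticks = 2; W→S at t=7 → φ=1
FR: stance ticks = 2; W→S at t=1 → φ=7
RL: stance ticks = 2; W→S at t=7 → φ=1
RR: stance ticks = 2; W→S at t=0 → φ=0


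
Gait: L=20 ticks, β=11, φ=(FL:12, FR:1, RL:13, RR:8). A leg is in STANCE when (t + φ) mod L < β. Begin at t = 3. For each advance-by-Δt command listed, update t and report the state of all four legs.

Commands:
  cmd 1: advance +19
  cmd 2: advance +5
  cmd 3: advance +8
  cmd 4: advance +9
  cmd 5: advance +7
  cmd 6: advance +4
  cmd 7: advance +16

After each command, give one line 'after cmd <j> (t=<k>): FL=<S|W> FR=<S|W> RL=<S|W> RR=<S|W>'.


after cmd 1 (t=22): FL=W FR=S RL=W RR=S
after cmd 2 (t=27): FL=W FR=S RL=S RR=W
after cmd 3 (t=35): FL=S FR=W RL=S RR=S
after cmd 4 (t=44): FL=W FR=S RL=W RR=W
after cmd 5 (t=51): FL=S FR=W RL=S RR=W
after cmd 6 (t=55): FL=S FR=W RL=S RR=S
after cmd 7 (t=71): FL=S FR=W RL=S RR=W

start t=3: FL=W FR=S RL=W RR=W
cmd 1: advance +19 → t=22, phase=(14,3,15,10) → FL=W FR=S RL=W RR=S
cmd 2: advance +5 → t=27, phase=(19,8,0,15) → FL=W FR=S RL=S RR=W
cmd 3: advance +8 → t=35, phase=(7,16,8,3) → FL=S FR=W RL=S RR=S
cmd 4: advance +9 → t=44, phase=(16,5,17,12) → FL=W FR=S RL=W RR=W
cmd 5: advance +7 → t=51, phase=(3,12,4,19) → FL=S FR=W RL=S RR=W
cmd 6: advance +4 → t=55, phase=(7,16,8,3) → FL=S FR=W RL=S RR=S
cmd 7: advance +16 → t=71, phase=(3,12,4,19) → FL=S FR=W RL=S RR=W


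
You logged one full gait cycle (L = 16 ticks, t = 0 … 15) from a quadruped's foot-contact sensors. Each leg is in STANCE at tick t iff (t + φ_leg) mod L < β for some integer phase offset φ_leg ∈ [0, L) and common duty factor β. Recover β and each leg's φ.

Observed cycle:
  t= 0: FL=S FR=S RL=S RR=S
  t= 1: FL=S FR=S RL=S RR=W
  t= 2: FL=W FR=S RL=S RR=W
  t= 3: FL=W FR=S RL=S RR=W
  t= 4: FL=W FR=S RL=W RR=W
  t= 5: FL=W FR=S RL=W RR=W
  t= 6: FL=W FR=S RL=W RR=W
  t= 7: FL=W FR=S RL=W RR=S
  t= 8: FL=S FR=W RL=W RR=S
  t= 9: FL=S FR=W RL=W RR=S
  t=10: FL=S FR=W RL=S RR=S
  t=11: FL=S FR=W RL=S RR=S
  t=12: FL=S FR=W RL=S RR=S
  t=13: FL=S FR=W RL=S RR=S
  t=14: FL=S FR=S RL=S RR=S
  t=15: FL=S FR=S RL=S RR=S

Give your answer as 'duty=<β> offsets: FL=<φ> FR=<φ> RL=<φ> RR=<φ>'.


duty β = stance ticks per leg = 10
FL: stance ticks = 10; W→S at t=8 → φ=8
FR: stance ticks = 10; W→S at t=14 → φ=2
RL: stance ticks = 10; W→S at t=10 → φ=6
RR: stance ticks = 10; W→S at t=7 → φ=9

duty=10 offsets: FL=8 FR=2 RL=6 RR=9


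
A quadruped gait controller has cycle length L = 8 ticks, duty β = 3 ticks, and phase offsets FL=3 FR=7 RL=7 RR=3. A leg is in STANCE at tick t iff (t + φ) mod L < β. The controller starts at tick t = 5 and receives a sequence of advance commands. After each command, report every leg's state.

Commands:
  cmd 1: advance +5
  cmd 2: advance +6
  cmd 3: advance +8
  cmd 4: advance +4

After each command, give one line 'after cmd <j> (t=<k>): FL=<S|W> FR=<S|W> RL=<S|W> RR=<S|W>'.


after cmd 1 (t=10): FL=W FR=S RL=S RR=W
after cmd 2 (t=16): FL=W FR=W RL=W RR=W
after cmd 3 (t=24): FL=W FR=W RL=W RR=W
after cmd 4 (t=28): FL=W FR=W RL=W RR=W

start t=5: FL=S FR=W RL=W RR=S
cmd 1: advance +5 → t=10, phase=(5,1,1,5) → FL=W FR=S RL=S RR=W
cmd 2: advance +6 → t=16, phase=(3,7,7,3) → FL=W FR=W RL=W RR=W
cmd 3: advance +8 → t=24, phase=(3,7,7,3) → FL=W FR=W RL=W RR=W
cmd 4: advance +4 → t=28, phase=(7,3,3,7) → FL=W FR=W RL=W RR=W


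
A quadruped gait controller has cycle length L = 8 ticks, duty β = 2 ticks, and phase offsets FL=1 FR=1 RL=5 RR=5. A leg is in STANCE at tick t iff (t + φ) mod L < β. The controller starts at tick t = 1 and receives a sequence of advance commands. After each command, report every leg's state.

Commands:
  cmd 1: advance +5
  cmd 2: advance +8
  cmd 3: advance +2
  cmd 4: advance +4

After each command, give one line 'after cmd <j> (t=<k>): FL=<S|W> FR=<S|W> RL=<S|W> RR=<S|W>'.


start t=1: FL=W FR=W RL=W RR=W
cmd 1: advance +5 → t=6, phase=(7,7,3,3) → FL=W FR=W RL=W RR=W
cmd 2: advance +8 → t=14, phase=(7,7,3,3) → FL=W FR=W RL=W RR=W
cmd 3: advance +2 → t=16, phase=(1,1,5,5) → FL=S FR=S RL=W RR=W
cmd 4: advance +4 → t=20, phase=(5,5,1,1) → FL=W FR=W RL=S RR=S

after cmd 1 (t=6): FL=W FR=W RL=W RR=W
after cmd 2 (t=14): FL=W FR=W RL=W RR=W
after cmd 3 (t=16): FL=S FR=S RL=W RR=W
after cmd 4 (t=20): FL=W FR=W RL=S RR=S


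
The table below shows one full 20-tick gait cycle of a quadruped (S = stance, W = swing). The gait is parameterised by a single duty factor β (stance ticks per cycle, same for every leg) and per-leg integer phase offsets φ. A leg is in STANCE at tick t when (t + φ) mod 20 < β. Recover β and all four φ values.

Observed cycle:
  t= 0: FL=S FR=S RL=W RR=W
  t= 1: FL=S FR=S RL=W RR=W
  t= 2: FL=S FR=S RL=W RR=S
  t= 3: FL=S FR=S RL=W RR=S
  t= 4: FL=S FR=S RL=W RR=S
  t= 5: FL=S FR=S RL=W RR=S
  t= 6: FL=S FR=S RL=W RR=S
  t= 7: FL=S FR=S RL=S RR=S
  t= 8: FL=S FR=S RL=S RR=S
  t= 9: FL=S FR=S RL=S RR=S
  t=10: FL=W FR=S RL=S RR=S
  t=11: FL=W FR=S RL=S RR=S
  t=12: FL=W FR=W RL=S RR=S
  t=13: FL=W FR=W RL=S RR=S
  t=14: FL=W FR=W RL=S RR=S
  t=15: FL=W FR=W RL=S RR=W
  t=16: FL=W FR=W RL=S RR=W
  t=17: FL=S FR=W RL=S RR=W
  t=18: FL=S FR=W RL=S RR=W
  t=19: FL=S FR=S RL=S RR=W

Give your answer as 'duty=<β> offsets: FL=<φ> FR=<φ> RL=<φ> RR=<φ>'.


duty=13 offsets: FL=3 FR=1 RL=13 RR=18

duty β = stance ticks per leg = 13
FL: stance ticks = 13; W→S at t=17 → φ=3
FR: stance ticks = 13; W→S at t=19 → φ=1
RL: stance ticks = 13; W→S at t=7 → φ=13
RR: stance ticks = 13; W→S at t=2 → φ=18


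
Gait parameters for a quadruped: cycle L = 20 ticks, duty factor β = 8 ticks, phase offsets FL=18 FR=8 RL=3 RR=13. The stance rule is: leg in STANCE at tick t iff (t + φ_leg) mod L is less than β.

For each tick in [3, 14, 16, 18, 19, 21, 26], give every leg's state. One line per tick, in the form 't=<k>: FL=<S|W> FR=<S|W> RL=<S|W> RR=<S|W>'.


t=3: FL=S FR=W RL=S RR=W
t=14: FL=W FR=S RL=W RR=S
t=16: FL=W FR=S RL=W RR=W
t=18: FL=W FR=S RL=S RR=W
t=19: FL=W FR=S RL=S RR=W
t=21: FL=W FR=W RL=S RR=W
t=26: FL=S FR=W RL=W RR=W

t=3: phase=(1,11,6,16) vs β=8 → FL=S FR=W RL=S RR=W
t=14: phase=(12,2,17,7) vs β=8 → FL=W FR=S RL=W RR=S
t=16: phase=(14,4,19,9) vs β=8 → FL=W FR=S RL=W RR=W
t=18: phase=(16,6,1,11) vs β=8 → FL=W FR=S RL=S RR=W
t=19: phase=(17,7,2,12) vs β=8 → FL=W FR=S RL=S RR=W
t=21: phase=(19,9,4,14) vs β=8 → FL=W FR=W RL=S RR=W
t=26: phase=(4,14,9,19) vs β=8 → FL=S FR=W RL=W RR=W


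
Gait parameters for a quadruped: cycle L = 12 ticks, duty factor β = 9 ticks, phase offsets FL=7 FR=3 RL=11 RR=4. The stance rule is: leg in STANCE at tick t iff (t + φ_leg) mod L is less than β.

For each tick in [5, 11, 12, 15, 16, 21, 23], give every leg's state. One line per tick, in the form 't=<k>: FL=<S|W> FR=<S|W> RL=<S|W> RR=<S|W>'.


t=5: phase=(0,8,4,9) vs β=9 → FL=S FR=S RL=S RR=W
t=11: phase=(6,2,10,3) vs β=9 → FL=S FR=S RL=W RR=S
t=12: phase=(7,3,11,4) vs β=9 → FL=S FR=S RL=W RR=S
t=15: phase=(10,6,2,7) vs β=9 → FL=W FR=S RL=S RR=S
t=16: phase=(11,7,3,8) vs β=9 → FL=W FR=S RL=S RR=S
t=21: phase=(4,0,8,1) vs β=9 → FL=S FR=S RL=S RR=S
t=23: phase=(6,2,10,3) vs β=9 → FL=S FR=S RL=W RR=S

t=5: FL=S FR=S RL=S RR=W
t=11: FL=S FR=S RL=W RR=S
t=12: FL=S FR=S RL=W RR=S
t=15: FL=W FR=S RL=S RR=S
t=16: FL=W FR=S RL=S RR=S
t=21: FL=S FR=S RL=S RR=S
t=23: FL=S FR=S RL=W RR=S


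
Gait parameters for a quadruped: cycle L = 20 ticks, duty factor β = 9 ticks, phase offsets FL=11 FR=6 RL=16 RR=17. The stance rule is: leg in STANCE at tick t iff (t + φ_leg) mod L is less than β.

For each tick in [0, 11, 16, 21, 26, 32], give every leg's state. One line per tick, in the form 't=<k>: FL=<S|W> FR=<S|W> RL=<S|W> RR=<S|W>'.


t=0: phase=(11,6,16,17) vs β=9 → FL=W FR=S RL=W RR=W
t=11: phase=(2,17,7,8) vs β=9 → FL=S FR=W RL=S RR=S
t=16: phase=(7,2,12,13) vs β=9 → FL=S FR=S RL=W RR=W
t=21: phase=(12,7,17,18) vs β=9 → FL=W FR=S RL=W RR=W
t=26: phase=(17,12,2,3) vs β=9 → FL=W FR=W RL=S RR=S
t=32: phase=(3,18,8,9) vs β=9 → FL=S FR=W RL=S RR=W

t=0: FL=W FR=S RL=W RR=W
t=11: FL=S FR=W RL=S RR=S
t=16: FL=S FR=S RL=W RR=W
t=21: FL=W FR=S RL=W RR=W
t=26: FL=W FR=W RL=S RR=S
t=32: FL=S FR=W RL=S RR=W


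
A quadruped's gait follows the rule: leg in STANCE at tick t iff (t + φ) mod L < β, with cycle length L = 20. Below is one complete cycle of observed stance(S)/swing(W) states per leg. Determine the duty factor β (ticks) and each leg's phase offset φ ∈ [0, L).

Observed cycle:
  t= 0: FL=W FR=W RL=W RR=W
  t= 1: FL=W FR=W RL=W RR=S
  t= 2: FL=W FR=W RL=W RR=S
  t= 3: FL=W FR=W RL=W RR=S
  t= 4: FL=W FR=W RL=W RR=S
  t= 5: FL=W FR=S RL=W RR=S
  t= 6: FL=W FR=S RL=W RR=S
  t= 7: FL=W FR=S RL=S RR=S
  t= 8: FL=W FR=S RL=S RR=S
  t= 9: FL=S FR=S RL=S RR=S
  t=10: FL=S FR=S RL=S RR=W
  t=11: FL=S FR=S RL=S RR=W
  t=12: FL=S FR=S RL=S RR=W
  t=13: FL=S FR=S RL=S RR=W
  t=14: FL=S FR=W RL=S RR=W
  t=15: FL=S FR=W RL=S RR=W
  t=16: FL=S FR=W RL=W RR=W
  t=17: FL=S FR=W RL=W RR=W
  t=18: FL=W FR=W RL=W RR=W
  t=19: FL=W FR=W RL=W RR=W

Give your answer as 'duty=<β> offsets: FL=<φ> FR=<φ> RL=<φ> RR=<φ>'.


duty=9 offsets: FL=11 FR=15 RL=13 RR=19

duty β = stance ticks per leg = 9
FL: stance ticks = 9; W→S at t=9 → φ=11
FR: stance ticks = 9; W→S at t=5 → φ=15
RL: stance ticks = 9; W→S at t=7 → φ=13
RR: stance ticks = 9; W→S at t=1 → φ=19


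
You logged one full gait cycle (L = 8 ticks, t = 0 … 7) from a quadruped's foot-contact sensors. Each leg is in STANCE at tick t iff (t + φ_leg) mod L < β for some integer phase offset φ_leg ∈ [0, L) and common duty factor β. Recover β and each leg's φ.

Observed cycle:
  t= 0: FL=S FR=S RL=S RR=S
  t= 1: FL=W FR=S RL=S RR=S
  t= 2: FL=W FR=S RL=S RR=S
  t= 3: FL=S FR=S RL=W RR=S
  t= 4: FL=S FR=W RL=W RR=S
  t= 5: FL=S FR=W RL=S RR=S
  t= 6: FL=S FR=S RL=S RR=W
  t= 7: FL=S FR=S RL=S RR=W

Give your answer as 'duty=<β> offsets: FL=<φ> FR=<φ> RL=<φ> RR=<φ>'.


duty=6 offsets: FL=5 FR=2 RL=3 RR=0

duty β = stance ticks per leg = 6
FL: stance ticks = 6; W→S at t=3 → φ=5
FR: stance ticks = 6; W→S at t=6 → φ=2
RL: stance ticks = 6; W→S at t=5 → φ=3
RR: stance ticks = 6; W→S at t=0 → φ=0


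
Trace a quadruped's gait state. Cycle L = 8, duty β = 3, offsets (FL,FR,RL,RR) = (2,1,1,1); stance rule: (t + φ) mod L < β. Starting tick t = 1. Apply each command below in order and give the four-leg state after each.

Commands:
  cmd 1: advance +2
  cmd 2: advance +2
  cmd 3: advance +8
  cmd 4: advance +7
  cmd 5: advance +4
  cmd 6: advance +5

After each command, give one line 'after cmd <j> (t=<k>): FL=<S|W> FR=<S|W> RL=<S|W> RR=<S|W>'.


start t=1: FL=W FR=S RL=S RR=S
cmd 1: advance +2 → t=3, phase=(5,4,4,4) → FL=W FR=W RL=W RR=W
cmd 2: advance +2 → t=5, phase=(7,6,6,6) → FL=W FR=W RL=W RR=W
cmd 3: advance +8 → t=13, phase=(7,6,6,6) → FL=W FR=W RL=W RR=W
cmd 4: advance +7 → t=20, phase=(6,5,5,5) → FL=W FR=W RL=W RR=W
cmd 5: advance +4 → t=24, phase=(2,1,1,1) → FL=S FR=S RL=S RR=S
cmd 6: advance +5 → t=29, phase=(7,6,6,6) → FL=W FR=W RL=W RR=W

after cmd 1 (t=3): FL=W FR=W RL=W RR=W
after cmd 2 (t=5): FL=W FR=W RL=W RR=W
after cmd 3 (t=13): FL=W FR=W RL=W RR=W
after cmd 4 (t=20): FL=W FR=W RL=W RR=W
after cmd 5 (t=24): FL=S FR=S RL=S RR=S
after cmd 6 (t=29): FL=W FR=W RL=W RR=W


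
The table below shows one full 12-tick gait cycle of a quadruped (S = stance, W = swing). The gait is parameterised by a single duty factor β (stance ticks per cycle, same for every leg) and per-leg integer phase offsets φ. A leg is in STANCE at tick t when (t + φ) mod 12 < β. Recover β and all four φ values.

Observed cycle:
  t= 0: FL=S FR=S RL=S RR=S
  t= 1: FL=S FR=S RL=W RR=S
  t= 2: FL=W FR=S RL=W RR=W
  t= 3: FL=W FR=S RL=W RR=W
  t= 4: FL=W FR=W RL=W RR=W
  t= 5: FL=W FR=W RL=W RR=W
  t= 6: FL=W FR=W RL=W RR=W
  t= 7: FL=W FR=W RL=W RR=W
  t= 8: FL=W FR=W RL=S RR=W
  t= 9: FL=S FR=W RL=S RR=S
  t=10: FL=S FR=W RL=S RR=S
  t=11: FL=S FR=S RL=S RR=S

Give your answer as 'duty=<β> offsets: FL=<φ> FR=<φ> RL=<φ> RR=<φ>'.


duty β = stance ticks per leg = 5
FL: stance ticks = 5; W→S at t=9 → φ=3
FR: stance ticks = 5; W→S at t=11 → φ=1
RL: stance ticks = 5; W→S at t=8 → φ=4
RR: stance ticks = 5; W→S at t=9 → φ=3

duty=5 offsets: FL=3 FR=1 RL=4 RR=3


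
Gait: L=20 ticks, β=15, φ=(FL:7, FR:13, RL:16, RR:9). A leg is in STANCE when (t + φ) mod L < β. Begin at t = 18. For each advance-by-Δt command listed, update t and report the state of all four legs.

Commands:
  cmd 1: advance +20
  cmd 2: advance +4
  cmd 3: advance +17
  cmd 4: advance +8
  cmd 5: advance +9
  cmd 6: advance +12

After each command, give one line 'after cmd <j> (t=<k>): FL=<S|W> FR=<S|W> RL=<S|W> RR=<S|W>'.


after cmd 1 (t=38): FL=S FR=S RL=S RR=S
after cmd 2 (t=42): FL=S FR=W RL=W RR=S
after cmd 3 (t=59): FL=S FR=S RL=W RR=S
after cmd 4 (t=67): FL=S FR=S RL=S RR=W
after cmd 5 (t=76): FL=S FR=S RL=S RR=S
after cmd 6 (t=88): FL=W FR=S RL=S RR=W

start t=18: FL=S FR=S RL=S RR=S
cmd 1: advance +20 → t=38, phase=(5,11,14,7) → FL=S FR=S RL=S RR=S
cmd 2: advance +4 → t=42, phase=(9,15,18,11) → FL=S FR=W RL=W RR=S
cmd 3: advance +17 → t=59, phase=(6,12,15,8) → FL=S FR=S RL=W RR=S
cmd 4: advance +8 → t=67, phase=(14,0,3,16) → FL=S FR=S RL=S RR=W
cmd 5: advance +9 → t=76, phase=(3,9,12,5) → FL=S FR=S RL=S RR=S
cmd 6: advance +12 → t=88, phase=(15,1,4,17) → FL=W FR=S RL=S RR=W


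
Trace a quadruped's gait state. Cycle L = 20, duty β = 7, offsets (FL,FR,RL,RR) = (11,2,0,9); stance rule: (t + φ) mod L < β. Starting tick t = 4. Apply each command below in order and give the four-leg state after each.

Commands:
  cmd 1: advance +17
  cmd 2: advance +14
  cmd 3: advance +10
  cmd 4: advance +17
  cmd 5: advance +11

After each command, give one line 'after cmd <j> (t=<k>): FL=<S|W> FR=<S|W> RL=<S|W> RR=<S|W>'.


after cmd 1 (t=21): FL=W FR=S RL=S RR=W
after cmd 2 (t=35): FL=S FR=W RL=W RR=S
after cmd 3 (t=45): FL=W FR=W RL=S RR=W
after cmd 4 (t=62): FL=W FR=S RL=S RR=W
after cmd 5 (t=73): FL=S FR=W RL=W RR=S

start t=4: FL=W FR=S RL=S RR=W
cmd 1: advance +17 → t=21, phase=(12,3,1,10) → FL=W FR=S RL=S RR=W
cmd 2: advance +14 → t=35, phase=(6,17,15,4) → FL=S FR=W RL=W RR=S
cmd 3: advance +10 → t=45, phase=(16,7,5,14) → FL=W FR=W RL=S RR=W
cmd 4: advance +17 → t=62, phase=(13,4,2,11) → FL=W FR=S RL=S RR=W
cmd 5: advance +11 → t=73, phase=(4,15,13,2) → FL=S FR=W RL=W RR=S


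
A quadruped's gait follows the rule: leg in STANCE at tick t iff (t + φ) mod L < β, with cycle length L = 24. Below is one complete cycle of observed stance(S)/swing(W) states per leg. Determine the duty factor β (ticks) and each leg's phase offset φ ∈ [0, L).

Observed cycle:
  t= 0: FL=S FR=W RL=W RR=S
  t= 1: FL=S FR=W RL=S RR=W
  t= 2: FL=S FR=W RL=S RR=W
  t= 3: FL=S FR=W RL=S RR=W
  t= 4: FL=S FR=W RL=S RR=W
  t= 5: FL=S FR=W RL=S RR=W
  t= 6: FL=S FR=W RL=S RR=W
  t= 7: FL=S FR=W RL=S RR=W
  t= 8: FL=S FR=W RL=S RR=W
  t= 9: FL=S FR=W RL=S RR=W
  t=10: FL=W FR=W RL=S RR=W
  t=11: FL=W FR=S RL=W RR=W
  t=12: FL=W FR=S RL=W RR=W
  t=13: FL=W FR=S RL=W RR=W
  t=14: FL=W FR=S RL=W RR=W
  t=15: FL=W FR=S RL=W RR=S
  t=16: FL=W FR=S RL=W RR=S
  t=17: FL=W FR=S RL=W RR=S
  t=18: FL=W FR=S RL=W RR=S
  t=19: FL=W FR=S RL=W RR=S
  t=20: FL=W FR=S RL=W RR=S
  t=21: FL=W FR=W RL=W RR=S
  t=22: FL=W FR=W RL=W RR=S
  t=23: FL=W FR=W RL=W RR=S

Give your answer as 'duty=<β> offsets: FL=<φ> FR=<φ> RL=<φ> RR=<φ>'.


duty β = stance ticks per leg = 10
FL: stance ticks = 10; W→S at t=0 → φ=0
FR: stance ticks = 10; W→S at t=11 → φ=13
RL: stance ticks = 10; W→S at t=1 → φ=23
RR: stance ticks = 10; W→S at t=15 → φ=9

duty=10 offsets: FL=0 FR=13 RL=23 RR=9


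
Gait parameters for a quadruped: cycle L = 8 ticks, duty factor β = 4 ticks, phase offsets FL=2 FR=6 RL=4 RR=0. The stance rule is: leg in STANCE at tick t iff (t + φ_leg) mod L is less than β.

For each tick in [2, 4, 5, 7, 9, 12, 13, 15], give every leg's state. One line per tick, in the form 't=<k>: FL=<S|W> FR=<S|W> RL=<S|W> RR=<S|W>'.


t=2: phase=(4,0,6,2) vs β=4 → FL=W FR=S RL=W RR=S
t=4: phase=(6,2,0,4) vs β=4 → FL=W FR=S RL=S RR=W
t=5: phase=(7,3,1,5) vs β=4 → FL=W FR=S RL=S RR=W
t=7: phase=(1,5,3,7) vs β=4 → FL=S FR=W RL=S RR=W
t=9: phase=(3,7,5,1) vs β=4 → FL=S FR=W RL=W RR=S
t=12: phase=(6,2,0,4) vs β=4 → FL=W FR=S RL=S RR=W
t=13: phase=(7,3,1,5) vs β=4 → FL=W FR=S RL=S RR=W
t=15: phase=(1,5,3,7) vs β=4 → FL=S FR=W RL=S RR=W

t=2: FL=W FR=S RL=W RR=S
t=4: FL=W FR=S RL=S RR=W
t=5: FL=W FR=S RL=S RR=W
t=7: FL=S FR=W RL=S RR=W
t=9: FL=S FR=W RL=W RR=S
t=12: FL=W FR=S RL=S RR=W
t=13: FL=W FR=S RL=S RR=W
t=15: FL=S FR=W RL=S RR=W
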